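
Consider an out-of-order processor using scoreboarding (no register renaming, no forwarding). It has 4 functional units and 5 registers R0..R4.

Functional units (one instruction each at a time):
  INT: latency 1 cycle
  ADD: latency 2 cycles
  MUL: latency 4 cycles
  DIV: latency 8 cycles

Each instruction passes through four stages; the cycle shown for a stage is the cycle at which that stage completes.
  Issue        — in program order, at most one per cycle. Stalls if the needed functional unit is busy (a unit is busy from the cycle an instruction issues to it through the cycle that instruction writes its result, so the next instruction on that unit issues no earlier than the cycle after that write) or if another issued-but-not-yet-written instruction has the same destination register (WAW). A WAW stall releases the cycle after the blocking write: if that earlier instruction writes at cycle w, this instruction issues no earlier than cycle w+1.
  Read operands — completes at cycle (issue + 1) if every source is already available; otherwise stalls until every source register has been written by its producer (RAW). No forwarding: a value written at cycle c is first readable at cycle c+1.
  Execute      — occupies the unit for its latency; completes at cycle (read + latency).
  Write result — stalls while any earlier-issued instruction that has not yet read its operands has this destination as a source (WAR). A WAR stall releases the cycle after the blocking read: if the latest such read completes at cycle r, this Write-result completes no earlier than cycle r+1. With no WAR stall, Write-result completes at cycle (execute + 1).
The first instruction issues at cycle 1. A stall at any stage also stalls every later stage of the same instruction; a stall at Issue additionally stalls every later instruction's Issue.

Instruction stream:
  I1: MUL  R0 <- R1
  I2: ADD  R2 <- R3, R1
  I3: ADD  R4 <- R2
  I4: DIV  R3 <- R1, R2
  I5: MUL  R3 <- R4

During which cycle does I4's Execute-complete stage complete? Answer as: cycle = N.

c1: issue I1 (MUL)
c2: I1 read-ops; issue I2 (ADD)
c3: I2 read-ops
c5: I2 finished on ADD
c6: I1 finished on MUL; I2→R2
c7: I1→R0; issue I3 (ADD)
c8: I3 read-ops; issue I4 (DIV)
c9: I4 read-ops
c10: I3 finished on ADD
c11: I3→R4
c17: I4 finished on DIV
c18: I4→R3
c19: issue I5 (MUL)
c20: I5 read-ops
c24: I5 finished on MUL
c25: I5→R3

cycle = 17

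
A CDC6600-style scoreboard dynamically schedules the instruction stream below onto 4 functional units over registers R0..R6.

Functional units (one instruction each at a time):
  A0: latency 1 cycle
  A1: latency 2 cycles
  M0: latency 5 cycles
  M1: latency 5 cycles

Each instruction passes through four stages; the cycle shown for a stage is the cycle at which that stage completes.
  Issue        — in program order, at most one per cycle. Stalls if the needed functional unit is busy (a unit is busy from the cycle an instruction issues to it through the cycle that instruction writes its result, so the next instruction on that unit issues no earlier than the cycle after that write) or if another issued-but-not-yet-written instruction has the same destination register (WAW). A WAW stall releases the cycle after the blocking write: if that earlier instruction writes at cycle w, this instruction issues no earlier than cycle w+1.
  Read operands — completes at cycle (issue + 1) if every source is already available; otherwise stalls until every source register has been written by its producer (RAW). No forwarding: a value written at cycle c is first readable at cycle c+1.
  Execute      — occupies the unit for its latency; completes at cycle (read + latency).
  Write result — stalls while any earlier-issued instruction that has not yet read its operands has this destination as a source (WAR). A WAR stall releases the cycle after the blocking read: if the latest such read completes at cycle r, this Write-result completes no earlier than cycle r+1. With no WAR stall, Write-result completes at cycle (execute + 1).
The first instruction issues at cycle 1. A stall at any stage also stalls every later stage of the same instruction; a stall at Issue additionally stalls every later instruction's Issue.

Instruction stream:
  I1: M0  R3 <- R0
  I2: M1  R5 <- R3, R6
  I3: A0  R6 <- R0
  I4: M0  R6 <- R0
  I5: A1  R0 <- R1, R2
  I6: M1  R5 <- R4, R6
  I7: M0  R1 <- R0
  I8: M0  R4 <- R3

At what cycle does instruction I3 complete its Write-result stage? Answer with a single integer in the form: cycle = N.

cycle = 10

I1: IS=1 RO=2 EX=7 WR=8
I2: IS=2 RO=9 EX=14 WR=15  [RAW R3: wait I1 write@8]
I3: IS=3 RO=4 EX=5 WR=10  [WAR R6: wait I2 read@9]
I4: IS=11 RO=12 EX=17 WR=18  [WAW R6: wait I3 write@10]
I5: IS=12 RO=13 EX=15 WR=16
I6: IS=16 RO=19 EX=24 WR=25  [struct: M1 busy until I2 writes@15; RAW R6: wait I4 write@18]
I7: IS=19 RO=20 EX=25 WR=26  [struct: M0 busy until I4 writes@18]
I8: IS=27 RO=28 EX=33 WR=34  [struct: M0 busy until I7 writes@26]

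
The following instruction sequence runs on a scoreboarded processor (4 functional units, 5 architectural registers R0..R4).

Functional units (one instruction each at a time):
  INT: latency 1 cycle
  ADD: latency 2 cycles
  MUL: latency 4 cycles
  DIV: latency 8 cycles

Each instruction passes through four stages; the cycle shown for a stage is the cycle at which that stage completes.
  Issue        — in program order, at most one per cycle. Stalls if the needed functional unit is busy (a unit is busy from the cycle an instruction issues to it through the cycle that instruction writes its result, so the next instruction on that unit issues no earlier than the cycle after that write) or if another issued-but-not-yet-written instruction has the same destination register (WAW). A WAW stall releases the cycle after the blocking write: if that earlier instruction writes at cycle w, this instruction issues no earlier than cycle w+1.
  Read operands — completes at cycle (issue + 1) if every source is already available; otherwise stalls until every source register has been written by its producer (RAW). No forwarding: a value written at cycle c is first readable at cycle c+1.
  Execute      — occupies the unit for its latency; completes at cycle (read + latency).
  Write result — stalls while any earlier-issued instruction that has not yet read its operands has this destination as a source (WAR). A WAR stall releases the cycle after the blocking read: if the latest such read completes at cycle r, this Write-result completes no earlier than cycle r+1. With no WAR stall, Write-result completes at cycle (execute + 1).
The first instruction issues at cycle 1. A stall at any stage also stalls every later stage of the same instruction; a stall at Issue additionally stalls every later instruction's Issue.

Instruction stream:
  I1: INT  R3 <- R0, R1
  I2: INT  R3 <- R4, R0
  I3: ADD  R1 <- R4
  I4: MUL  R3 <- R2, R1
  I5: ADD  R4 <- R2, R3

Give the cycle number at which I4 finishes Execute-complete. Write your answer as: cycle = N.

[1] I1 dispatched to INT
[2] I1 operands ready
[3] I1 complete
[4] R3←I1
[5] I2 dispatched to INT
[6] I2 operands ready | I3 dispatched to ADD
[7] I2 complete | I3 operands ready
[8] R3←I2
[9] I3 complete | I4 dispatched to MUL
[10] R1←I3
[11] I4 operands ready | I5 dispatched to ADD
[15] I4 complete
[16] R3←I4
[17] I5 operands ready
[19] I5 complete
[20] R4←I5

cycle = 15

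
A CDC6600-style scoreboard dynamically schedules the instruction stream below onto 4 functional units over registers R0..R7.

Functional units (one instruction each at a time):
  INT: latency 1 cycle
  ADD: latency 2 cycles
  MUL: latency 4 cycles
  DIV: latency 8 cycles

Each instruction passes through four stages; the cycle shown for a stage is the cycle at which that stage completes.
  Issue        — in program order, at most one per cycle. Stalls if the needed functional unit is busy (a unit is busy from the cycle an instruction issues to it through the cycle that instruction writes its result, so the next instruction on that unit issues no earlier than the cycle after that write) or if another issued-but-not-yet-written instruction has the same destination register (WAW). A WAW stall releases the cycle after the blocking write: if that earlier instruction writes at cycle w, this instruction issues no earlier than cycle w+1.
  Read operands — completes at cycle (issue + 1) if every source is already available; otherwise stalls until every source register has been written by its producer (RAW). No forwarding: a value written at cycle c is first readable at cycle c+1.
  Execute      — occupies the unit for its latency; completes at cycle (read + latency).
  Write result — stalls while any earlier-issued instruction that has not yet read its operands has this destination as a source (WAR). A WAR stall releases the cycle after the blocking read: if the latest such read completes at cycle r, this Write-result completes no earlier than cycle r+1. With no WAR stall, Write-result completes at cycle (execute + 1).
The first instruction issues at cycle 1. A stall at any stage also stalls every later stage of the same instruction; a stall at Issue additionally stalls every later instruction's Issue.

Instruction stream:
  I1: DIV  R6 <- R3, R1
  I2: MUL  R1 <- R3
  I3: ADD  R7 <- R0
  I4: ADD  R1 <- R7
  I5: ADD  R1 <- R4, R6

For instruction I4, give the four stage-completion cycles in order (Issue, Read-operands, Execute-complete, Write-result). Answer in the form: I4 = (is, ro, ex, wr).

I1 -> (1, 2, 10, 11)
I2 -> (2, 3, 7, 8)
I3 -> (3, 4, 6, 7)
I4 -> (9, 10, 12, 13)  // WAW R1: wait I2 write@8
I5 -> (14, 15, 17, 18)  // struct: ADD busy until I4 writes@13

I4 = (9, 10, 12, 13)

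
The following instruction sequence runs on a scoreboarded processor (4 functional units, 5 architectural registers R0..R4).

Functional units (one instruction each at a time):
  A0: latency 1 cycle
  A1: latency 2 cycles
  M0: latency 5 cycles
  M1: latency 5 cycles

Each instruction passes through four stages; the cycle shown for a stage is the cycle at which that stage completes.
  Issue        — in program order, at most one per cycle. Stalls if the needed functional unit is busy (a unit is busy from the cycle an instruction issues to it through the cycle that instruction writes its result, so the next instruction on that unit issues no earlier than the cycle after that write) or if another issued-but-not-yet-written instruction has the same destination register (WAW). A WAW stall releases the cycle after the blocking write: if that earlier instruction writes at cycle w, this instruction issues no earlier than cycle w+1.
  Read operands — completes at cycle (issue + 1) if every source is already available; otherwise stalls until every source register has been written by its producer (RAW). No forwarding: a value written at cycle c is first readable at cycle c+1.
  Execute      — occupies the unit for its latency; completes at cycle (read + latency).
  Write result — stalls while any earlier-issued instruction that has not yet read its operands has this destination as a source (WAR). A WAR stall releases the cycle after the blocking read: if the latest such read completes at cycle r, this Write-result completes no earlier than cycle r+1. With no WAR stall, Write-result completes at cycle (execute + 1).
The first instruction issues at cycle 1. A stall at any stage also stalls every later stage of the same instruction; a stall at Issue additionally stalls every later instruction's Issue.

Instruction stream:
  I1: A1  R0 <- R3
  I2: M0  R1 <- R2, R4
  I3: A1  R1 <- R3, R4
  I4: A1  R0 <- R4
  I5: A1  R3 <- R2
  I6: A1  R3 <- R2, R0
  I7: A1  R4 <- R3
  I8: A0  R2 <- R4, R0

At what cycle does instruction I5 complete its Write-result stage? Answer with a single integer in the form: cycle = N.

cycle = 24

c1: I1 dispatched to A1
c2: I1 operands ready · I2 dispatched to M0
c3: I2 operands ready
c4: I1 complete
c5: R0←I1
c8: I2 complete
c9: R1←I2
c10: I3 dispatched to A1
c11: I3 operands ready
c13: I3 complete
c14: R1←I3
c15: I4 dispatched to A1
c16: I4 operands ready
c18: I4 complete
c19: R0←I4
c20: I5 dispatched to A1
c21: I5 operands ready
c23: I5 complete
c24: R3←I5
c25: I6 dispatched to A1
c26: I6 operands ready
c28: I6 complete
c29: R3←I6
c30: I7 dispatched to A1
c31: I7 operands ready · I8 dispatched to A0
c33: I7 complete
c34: R4←I7
c35: I8 operands ready
c36: I8 complete
c37: R2←I8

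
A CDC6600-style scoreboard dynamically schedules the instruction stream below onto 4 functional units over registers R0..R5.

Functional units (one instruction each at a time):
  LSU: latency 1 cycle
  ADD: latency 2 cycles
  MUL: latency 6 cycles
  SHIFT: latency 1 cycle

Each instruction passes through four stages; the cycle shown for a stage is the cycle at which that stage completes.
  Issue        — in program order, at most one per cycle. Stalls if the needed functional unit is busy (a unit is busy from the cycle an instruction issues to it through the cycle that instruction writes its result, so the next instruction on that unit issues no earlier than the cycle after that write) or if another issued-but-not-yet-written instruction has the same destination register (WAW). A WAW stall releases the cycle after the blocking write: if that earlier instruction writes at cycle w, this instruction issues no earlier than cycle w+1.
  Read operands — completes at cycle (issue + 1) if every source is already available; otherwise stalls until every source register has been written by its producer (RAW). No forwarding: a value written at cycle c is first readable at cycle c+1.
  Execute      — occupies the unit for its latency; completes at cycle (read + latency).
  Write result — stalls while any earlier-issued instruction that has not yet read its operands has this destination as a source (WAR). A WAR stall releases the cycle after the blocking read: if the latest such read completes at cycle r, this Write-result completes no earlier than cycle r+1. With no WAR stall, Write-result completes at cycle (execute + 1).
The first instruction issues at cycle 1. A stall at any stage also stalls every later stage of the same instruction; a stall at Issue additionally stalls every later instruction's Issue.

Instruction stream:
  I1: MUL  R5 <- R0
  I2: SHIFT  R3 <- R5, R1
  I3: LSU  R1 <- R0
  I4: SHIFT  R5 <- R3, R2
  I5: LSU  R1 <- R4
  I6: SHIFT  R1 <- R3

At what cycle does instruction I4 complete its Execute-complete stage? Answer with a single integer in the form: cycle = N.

  I1 | 1 | 2 | 8 | 9
  I2 | 2 | 10 | 11 | 12   RAW R5: wait I1 write@9
  I3 | 3 | 4 | 5 | 11   WAR R1: wait I2 read@10
  I4 | 13 | 14 | 15 | 16   struct: SHIFT busy until I2 writes@12
  I5 | 14 | 15 | 16 | 17
  I6 | 18 | 19 | 20 | 21   WAW R1: wait I5 write@17

cycle = 15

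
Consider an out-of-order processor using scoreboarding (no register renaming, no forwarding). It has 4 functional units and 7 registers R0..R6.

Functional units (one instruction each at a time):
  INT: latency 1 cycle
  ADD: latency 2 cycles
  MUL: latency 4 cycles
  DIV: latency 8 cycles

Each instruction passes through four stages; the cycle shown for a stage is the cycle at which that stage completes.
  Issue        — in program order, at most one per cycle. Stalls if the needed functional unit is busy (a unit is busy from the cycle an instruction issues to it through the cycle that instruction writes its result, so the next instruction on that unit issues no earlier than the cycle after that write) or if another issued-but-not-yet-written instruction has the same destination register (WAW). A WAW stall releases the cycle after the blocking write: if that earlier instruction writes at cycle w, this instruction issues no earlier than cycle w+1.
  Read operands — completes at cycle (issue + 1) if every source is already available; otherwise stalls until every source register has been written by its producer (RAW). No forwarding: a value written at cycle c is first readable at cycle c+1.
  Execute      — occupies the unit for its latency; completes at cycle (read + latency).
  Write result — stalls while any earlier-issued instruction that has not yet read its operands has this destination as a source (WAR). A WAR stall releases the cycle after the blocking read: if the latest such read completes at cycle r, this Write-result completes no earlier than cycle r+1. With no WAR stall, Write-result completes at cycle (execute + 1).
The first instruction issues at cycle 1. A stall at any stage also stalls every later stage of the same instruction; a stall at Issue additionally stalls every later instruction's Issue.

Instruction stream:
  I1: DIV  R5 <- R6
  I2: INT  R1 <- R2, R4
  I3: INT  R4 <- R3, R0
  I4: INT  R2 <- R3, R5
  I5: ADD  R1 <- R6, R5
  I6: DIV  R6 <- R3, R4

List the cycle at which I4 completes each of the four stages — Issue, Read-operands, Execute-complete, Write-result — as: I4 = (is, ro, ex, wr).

c1: I1→DIV
c2: I1 RO | I2→INT
c3: I2 RO
c4: I2 EX
c5: I2 WR R1
c6: I3→INT
c7: I3 RO
c8: I3 EX
c9: I3 WR R4
c10: I1 EX | I4→INT
c11: I1 WR R5 | I5→ADD
c12: I4 RO | I5 RO | I6→DIV
c13: I4 EX | I6 RO
c14: I4 WR R2 | I5 EX
c15: I5 WR R1
c21: I6 EX
c22: I6 WR R6

I4 = (10, 12, 13, 14)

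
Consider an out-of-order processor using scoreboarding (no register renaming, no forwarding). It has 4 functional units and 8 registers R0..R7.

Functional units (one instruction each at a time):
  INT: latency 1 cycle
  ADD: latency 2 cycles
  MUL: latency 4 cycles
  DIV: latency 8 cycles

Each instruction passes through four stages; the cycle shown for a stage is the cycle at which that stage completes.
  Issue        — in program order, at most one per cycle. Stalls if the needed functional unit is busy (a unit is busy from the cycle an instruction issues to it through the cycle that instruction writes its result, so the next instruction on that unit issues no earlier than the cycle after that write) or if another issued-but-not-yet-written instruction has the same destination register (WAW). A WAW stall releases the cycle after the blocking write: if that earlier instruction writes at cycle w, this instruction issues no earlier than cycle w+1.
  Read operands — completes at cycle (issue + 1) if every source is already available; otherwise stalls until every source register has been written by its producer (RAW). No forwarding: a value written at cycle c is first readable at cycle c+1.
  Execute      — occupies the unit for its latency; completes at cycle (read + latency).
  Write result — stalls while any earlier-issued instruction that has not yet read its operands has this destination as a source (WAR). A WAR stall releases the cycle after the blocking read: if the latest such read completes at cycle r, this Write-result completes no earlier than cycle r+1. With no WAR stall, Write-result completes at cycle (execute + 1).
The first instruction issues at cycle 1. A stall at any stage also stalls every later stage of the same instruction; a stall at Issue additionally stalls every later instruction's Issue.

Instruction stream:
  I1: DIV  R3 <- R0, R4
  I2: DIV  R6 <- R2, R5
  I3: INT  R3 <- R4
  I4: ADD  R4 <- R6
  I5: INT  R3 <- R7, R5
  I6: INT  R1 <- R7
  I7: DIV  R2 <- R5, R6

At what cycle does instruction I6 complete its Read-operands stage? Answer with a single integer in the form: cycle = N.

cycle 1: I1→DIV
cycle 2: I1 RO
cycle 10: I1 EX
cycle 11: I1 WR R3
cycle 12: I2→DIV
cycle 13: I2 RO, I3→INT
cycle 14: I3 RO, I4→ADD
cycle 15: I3 EX
cycle 16: I3 WR R3
cycle 17: I5→INT
cycle 18: I5 RO
cycle 19: I5 EX
cycle 20: I5 WR R3
cycle 21: I2 EX, I6→INT
cycle 22: I2 WR R6, I6 RO
cycle 23: I4 RO, I6 EX, I7→DIV
cycle 24: I6 WR R1, I7 RO
cycle 25: I4 EX
cycle 26: I4 WR R4
cycle 32: I7 EX
cycle 33: I7 WR R2

cycle = 22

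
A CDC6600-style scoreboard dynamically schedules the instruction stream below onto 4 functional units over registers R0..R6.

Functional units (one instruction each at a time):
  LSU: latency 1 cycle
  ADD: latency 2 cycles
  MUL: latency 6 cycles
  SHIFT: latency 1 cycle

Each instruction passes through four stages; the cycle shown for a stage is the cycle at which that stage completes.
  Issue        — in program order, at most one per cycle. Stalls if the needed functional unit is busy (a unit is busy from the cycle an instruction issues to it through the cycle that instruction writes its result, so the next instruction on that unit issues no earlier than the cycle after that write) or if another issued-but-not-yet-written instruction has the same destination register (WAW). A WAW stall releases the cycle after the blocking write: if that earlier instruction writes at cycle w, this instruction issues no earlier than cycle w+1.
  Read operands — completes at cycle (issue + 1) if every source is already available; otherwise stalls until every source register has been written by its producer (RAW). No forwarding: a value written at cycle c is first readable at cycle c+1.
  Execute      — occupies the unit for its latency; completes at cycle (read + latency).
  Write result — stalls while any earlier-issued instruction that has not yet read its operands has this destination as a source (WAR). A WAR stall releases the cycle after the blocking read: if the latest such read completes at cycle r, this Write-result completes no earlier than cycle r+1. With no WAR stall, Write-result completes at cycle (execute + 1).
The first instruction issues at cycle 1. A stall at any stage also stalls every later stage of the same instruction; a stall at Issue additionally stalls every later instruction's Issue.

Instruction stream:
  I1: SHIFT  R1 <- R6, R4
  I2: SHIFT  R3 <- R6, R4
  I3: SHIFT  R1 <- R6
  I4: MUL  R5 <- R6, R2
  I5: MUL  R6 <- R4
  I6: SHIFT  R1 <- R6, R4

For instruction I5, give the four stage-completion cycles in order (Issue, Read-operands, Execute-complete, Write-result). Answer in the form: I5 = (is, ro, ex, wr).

1) issue 1, read 2, done 3, write 4
2) issue 5, read 6, done 7, write 8  <struct: SHIFT busy until I1 writes@4>
3) issue 9, read 10, done 11, write 12  <struct: SHIFT busy until I2 writes@8>
4) issue 10, read 11, done 17, write 18
5) issue 19, read 20, done 26, write 27  <struct: MUL busy until I4 writes@18>
6) issue 20, read 28, done 29, write 30  <RAW R6: wait I5 write@27>

I5 = (19, 20, 26, 27)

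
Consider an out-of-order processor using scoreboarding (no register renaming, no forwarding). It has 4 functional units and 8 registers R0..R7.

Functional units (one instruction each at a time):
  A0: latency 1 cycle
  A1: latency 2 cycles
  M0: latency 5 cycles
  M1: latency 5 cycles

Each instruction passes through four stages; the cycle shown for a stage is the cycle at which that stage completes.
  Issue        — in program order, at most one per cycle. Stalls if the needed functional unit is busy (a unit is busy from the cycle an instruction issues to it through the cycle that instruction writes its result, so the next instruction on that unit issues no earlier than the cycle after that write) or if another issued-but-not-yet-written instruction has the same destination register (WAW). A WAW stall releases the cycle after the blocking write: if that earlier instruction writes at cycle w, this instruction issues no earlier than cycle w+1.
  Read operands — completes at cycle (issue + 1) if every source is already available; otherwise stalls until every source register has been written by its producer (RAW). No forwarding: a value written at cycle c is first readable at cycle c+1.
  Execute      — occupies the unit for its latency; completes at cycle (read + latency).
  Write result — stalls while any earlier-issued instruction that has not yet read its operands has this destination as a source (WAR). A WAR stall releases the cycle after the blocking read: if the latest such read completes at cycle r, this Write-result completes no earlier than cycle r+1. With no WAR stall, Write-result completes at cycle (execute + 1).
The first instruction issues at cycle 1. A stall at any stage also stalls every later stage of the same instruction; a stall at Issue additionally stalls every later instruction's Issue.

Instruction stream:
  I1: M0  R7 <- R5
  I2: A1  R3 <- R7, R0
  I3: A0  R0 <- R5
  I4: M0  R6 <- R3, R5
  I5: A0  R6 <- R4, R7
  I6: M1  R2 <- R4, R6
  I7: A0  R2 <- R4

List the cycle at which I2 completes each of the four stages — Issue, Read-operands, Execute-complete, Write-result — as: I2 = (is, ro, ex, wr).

[I1] 1/2/7/8
[I2] 2/9/11/12  (RAW R7: wait I1 write@8)
[I3] 3/4/5/10  (WAR R0: wait I2 read@9)
[I4] 9/13/18/19  (struct: M0 busy until I1 writes@8; RAW R3: wait I2 write@12)
[I5] 20/21/22/23  (WAW R6: wait I4 write@19)
[I6] 21/24/29/30  (RAW R6: wait I5 write@23)
[I7] 31/32/33/34  (WAW R2: wait I6 write@30)

I2 = (2, 9, 11, 12)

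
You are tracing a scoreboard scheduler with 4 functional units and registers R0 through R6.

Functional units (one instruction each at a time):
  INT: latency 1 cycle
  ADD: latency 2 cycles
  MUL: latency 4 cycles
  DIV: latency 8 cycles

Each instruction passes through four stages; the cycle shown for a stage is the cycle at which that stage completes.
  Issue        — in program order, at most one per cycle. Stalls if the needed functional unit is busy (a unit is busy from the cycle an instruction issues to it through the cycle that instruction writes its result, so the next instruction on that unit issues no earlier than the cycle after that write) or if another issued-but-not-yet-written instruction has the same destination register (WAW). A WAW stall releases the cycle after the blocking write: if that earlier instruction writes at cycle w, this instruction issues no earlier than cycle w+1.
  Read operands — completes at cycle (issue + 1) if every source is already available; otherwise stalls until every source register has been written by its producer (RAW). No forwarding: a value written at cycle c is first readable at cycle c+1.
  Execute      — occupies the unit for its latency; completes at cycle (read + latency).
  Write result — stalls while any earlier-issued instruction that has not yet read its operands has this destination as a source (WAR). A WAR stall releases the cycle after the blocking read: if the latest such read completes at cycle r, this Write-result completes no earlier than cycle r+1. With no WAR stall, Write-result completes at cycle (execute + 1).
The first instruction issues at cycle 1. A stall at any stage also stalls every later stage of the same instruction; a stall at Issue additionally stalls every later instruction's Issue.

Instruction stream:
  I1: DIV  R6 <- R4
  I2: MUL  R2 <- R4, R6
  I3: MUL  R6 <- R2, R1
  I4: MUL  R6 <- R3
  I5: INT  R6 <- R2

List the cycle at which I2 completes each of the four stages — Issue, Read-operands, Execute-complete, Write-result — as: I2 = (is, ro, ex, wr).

I2 = (2, 12, 16, 17)

I1: IS=1 RO=2 EX=10 WR=11
I2: IS=2 RO=12 EX=16 WR=17  [RAW R6: wait I1 write@11]
I3: IS=18 RO=19 EX=23 WR=24  [struct: MUL busy until I2 writes@17]
I4: IS=25 RO=26 EX=30 WR=31  [struct: MUL busy until I3 writes@24]
I5: IS=32 RO=33 EX=34 WR=35  [WAW R6: wait I4 write@31]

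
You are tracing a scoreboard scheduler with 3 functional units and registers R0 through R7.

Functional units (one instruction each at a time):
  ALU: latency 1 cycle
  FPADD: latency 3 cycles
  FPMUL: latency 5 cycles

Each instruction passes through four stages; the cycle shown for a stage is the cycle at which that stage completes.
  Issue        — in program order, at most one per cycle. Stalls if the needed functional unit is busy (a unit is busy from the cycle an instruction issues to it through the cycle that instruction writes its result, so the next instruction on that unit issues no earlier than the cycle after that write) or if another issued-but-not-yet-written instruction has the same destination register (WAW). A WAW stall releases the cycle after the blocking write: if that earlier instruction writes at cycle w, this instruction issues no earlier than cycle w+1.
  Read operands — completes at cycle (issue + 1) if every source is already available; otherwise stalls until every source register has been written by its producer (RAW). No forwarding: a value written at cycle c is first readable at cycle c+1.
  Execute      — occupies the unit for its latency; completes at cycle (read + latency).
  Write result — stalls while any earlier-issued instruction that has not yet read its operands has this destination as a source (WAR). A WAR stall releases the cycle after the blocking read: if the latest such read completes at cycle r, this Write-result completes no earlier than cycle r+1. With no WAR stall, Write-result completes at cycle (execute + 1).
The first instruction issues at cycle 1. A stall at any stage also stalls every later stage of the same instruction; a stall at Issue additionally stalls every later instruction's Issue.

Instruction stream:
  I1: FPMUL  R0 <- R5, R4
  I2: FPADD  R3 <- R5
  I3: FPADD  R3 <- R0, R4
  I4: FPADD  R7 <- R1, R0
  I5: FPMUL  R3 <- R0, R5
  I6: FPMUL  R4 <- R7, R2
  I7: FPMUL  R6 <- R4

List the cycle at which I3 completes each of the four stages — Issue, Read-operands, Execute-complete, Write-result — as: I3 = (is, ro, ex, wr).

I3 = (8, 9, 12, 13)

[I1] 1/2/7/8
[I2] 2/3/6/7
[I3] 8/9/12/13  (struct: FPADD busy until I2 writes@7)
[I4] 14/15/18/19  (struct: FPADD busy until I3 writes@13)
[I5] 15/16/21/22
[I6] 23/24/29/30  (struct: FPMUL busy until I5 writes@22)
[I7] 31/32/37/38  (struct: FPMUL busy until I6 writes@30)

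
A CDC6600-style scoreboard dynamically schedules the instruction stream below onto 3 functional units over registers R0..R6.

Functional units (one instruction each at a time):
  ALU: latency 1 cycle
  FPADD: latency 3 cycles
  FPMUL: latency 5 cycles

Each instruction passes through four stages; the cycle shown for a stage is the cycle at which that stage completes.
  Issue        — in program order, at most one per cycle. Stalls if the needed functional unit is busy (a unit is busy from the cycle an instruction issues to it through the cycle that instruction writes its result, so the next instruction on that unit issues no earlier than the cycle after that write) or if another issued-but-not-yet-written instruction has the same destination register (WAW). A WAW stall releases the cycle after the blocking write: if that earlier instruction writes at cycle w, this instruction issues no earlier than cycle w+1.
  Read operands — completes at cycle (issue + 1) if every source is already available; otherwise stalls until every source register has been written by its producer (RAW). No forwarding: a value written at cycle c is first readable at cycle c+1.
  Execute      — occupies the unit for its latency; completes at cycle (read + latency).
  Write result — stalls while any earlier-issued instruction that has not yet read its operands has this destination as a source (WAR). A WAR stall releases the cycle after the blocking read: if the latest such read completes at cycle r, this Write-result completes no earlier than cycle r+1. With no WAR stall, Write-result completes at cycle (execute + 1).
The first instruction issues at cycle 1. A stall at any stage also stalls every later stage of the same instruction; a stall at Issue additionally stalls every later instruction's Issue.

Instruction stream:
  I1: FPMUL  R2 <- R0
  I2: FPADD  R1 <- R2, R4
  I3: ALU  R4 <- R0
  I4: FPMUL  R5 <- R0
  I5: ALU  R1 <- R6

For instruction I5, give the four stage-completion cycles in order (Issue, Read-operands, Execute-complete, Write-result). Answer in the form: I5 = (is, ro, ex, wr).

[1] I1→FPMUL
[2] I1 RO · I2→FPADD
[3] I3→ALU
[4] I3 RO
[5] I3 EX
[7] I1 EX
[8] I1 WR R2
[9] I2 RO · I4→FPMUL
[10] I3 WR R4 · I4 RO
[12] I2 EX
[13] I2 WR R1
[14] I5→ALU
[15] I4 EX · I5 RO
[16] I4 WR R5 · I5 EX
[17] I5 WR R1

I5 = (14, 15, 16, 17)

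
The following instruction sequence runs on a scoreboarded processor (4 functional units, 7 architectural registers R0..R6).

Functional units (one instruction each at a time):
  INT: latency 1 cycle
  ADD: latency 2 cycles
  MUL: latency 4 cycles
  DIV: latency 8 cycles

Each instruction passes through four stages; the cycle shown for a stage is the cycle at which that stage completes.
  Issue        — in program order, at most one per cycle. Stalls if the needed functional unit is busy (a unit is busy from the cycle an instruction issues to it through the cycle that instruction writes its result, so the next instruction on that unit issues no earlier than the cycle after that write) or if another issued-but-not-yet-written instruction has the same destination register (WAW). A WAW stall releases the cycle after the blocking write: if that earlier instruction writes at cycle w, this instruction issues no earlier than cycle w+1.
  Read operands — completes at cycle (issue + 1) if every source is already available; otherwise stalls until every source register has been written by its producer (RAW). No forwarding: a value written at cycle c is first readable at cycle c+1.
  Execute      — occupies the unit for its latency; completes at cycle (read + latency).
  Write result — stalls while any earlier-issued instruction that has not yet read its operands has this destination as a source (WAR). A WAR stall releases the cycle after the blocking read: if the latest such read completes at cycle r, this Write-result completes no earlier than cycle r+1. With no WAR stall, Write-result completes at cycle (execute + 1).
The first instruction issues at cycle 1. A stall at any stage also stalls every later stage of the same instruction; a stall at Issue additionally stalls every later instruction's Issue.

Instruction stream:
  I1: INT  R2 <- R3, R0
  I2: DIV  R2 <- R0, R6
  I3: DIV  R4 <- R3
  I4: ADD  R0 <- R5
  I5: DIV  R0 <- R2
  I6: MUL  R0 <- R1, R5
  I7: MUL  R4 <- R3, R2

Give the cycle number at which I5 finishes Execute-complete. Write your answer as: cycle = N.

c1: I1 dispatched to INT
c2: I1 operands ready
c3: I1 complete
c4: R2←I1
c5: I2 dispatched to DIV
c6: I2 operands ready
c14: I2 complete
c15: R2←I2
c16: I3 dispatched to DIV
c17: I3 operands ready | I4 dispatched to ADD
c18: I4 operands ready
c20: I4 complete
c21: R0←I4
c25: I3 complete
c26: R4←I3
c27: I5 dispatched to DIV
c28: I5 operands ready
c36: I5 complete
c37: R0←I5
c38: I6 dispatched to MUL
c39: I6 operands ready
c43: I6 complete
c44: R0←I6
c45: I7 dispatched to MUL
c46: I7 operands ready
c50: I7 complete
c51: R4←I7

cycle = 36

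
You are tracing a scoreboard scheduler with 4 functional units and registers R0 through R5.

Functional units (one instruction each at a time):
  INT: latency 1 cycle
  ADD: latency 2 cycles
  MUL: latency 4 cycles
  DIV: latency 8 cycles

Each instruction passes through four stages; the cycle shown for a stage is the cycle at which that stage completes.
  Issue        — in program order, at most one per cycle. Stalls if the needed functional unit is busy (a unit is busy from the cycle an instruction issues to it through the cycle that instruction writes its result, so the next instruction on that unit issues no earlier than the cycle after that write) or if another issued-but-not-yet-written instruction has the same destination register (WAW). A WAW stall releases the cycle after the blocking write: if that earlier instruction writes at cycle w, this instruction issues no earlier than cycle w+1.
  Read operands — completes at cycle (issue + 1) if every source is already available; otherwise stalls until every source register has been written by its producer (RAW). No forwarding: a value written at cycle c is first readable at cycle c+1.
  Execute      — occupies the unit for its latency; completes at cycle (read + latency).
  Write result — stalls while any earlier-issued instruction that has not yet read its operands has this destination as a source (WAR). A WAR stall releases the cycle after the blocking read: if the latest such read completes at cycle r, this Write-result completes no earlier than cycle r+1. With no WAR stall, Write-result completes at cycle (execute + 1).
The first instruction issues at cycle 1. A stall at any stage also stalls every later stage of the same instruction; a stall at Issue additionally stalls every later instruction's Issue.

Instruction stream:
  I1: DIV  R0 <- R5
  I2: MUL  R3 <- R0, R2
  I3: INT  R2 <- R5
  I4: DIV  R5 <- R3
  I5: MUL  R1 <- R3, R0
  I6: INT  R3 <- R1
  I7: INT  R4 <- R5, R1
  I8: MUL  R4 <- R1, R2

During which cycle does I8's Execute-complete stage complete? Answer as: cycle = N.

cycle = 37

I1 -> (1, 2, 10, 11)
I2 -> (2, 12, 16, 17)  // RAW R0: wait I1 write@11
I3 -> (3, 4, 5, 13)  // WAR R2: wait I2 read@12
I4 -> (12, 18, 26, 27)  // struct: DIV busy until I1 writes@11, RAW R3: wait I2 write@17
I5 -> (18, 19, 23, 24)  // struct: MUL busy until I2 writes@17
I6 -> (19, 25, 26, 27)  // RAW R1: wait I5 write@24
I7 -> (28, 29, 30, 31)  // struct: INT busy until I6 writes@27
I8 -> (32, 33, 37, 38)  // WAW R4: wait I7 write@31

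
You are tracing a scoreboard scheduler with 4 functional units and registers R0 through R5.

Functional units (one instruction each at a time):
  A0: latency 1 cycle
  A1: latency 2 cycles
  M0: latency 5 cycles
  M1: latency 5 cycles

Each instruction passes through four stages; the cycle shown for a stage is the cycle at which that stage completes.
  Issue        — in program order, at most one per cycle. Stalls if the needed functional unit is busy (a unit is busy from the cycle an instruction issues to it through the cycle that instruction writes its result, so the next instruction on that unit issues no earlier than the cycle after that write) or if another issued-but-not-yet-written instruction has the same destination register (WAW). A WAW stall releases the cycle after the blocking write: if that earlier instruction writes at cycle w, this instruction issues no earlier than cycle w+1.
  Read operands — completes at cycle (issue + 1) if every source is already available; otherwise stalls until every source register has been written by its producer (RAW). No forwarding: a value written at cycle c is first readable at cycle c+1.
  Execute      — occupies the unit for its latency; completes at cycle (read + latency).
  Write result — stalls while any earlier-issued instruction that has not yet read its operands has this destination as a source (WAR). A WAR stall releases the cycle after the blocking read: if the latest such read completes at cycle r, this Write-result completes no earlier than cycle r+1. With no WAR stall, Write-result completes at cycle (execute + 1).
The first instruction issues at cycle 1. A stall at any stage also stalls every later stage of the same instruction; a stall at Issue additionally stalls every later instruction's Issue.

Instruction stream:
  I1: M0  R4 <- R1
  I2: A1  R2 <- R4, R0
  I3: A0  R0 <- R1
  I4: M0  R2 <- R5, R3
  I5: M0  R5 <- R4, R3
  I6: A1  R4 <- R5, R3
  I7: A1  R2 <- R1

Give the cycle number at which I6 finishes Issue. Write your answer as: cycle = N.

cycle = 22

cycle 1: issue I1 (M0)
cycle 2: I1 read-ops; issue I2 (A1)
cycle 3: issue I3 (A0)
cycle 4: I3 read-ops
cycle 5: I3 finished on A0
cycle 7: I1 finished on M0
cycle 8: I1→R4
cycle 9: I2 read-ops
cycle 10: I3→R0
cycle 11: I2 finished on A1
cycle 12: I2→R2
cycle 13: issue I4 (M0)
cycle 14: I4 read-ops
cycle 19: I4 finished on M0
cycle 20: I4→R2
cycle 21: issue I5 (M0)
cycle 22: I5 read-ops; issue I6 (A1)
cycle 27: I5 finished on M0
cycle 28: I5→R5
cycle 29: I6 read-ops
cycle 31: I6 finished on A1
cycle 32: I6→R4
cycle 33: issue I7 (A1)
cycle 34: I7 read-ops
cycle 36: I7 finished on A1
cycle 37: I7→R2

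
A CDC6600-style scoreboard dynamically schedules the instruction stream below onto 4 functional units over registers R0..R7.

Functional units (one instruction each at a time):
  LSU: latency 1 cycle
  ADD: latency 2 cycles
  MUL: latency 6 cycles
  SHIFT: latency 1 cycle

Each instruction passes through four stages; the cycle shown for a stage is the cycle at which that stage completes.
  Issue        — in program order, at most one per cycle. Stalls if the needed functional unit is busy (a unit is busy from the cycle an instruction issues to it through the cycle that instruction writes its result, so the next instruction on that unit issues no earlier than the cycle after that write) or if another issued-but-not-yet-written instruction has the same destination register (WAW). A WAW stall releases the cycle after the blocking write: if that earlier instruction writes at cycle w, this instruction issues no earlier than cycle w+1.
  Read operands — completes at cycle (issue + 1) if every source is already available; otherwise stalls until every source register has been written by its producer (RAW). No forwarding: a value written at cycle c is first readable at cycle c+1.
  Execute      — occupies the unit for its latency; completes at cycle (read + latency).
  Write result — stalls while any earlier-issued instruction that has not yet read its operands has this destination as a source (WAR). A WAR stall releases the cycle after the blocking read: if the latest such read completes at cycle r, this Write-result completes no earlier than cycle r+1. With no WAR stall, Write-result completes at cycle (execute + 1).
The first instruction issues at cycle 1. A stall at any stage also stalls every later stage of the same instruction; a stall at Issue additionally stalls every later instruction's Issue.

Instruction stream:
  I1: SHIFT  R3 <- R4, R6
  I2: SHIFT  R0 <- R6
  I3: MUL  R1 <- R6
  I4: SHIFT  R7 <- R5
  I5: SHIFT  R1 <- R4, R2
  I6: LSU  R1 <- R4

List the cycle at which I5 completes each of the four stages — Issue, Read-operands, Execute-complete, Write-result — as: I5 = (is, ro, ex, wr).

I5 = (15, 16, 17, 18)

[1] I1→SHIFT
[2] I1 RO
[3] I1 EX
[4] I1 WR R3
[5] I2→SHIFT
[6] I2 RO; I3→MUL
[7] I2 EX; I3 RO
[8] I2 WR R0
[9] I4→SHIFT
[10] I4 RO
[11] I4 EX
[12] I4 WR R7
[13] I3 EX
[14] I3 WR R1
[15] I5→SHIFT
[16] I5 RO
[17] I5 EX
[18] I5 WR R1
[19] I6→LSU
[20] I6 RO
[21] I6 EX
[22] I6 WR R1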